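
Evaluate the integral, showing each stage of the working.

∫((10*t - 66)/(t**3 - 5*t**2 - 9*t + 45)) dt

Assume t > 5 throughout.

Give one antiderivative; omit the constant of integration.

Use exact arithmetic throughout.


Step 1. Decompose ∫((10*t - 66)/(t**3 - 5*t**2 - 9*t + 45)) dt by partial fractions, (10*t - 66)/(t**3 - 5*t**2 - 9*t + 45) = -2/(t + 3) + 3/(t - 3) - 1/(t - 5): now ∫(-1/(t - 5)) dt + ∫(3/(t - 3)) dt + ∫(-2/(t + 3)) dt.
Step 2. Evaluate the standard form [assuming t > 5]: now -log(t - 5) + ∫(3/(t - 3)) dt + ∫(-2/(t + 3)) dt.
Step 3. Evaluate the standard form [assuming t > -3]: now -log(t - 5) - 2*log(t + 3) + ∫(3/(t - 3)) dt.
Step 4. Evaluate the standard form [assuming t > 3]: now -log(t - 5) + 3*log(t - 3) - 2*log(t + 3).
Answer: -log(t - 5) + 3*log(t - 3) - 2*log(t + 3).


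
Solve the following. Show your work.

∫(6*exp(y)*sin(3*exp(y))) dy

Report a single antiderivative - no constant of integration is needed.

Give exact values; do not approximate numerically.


Step 1. Substitute u = exp(y), turning ∫(6*exp(y)*sin(3*exp(y))) dy into ∫(6*sin(3*u)) du: now ∫(6*sin(3*u)) du.
Step 2. Evaluate the standard form: now -2*cos(3*u).
Step 3. Substitute back u = exp(y): now -2*cos(3*exp(y)).
Answer: -2*cos(3*exp(y)).


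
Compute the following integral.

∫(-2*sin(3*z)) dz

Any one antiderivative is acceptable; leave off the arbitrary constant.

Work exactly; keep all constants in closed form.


Answer: 2*cos(3*z)/3.


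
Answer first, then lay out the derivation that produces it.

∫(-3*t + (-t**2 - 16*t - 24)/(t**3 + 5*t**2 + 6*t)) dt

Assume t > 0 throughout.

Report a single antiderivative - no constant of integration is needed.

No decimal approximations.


The answer is -3*t**2/2 - 4*log(t) - 2*log(t + 2) + 5*log(t + 3).
Step 1. Rewrite: now ∫(-3*t) dt + ∫((-t**2 - 16*t - 24)/(t**3 + 5*t**2 + 6*t)) dt.
Step 2. Evaluate the standard form: now -3*t**2/2 + ∫((-t**2 - 16*t - 24)/(t**3 + 5*t**2 + 6*t)) dt.
Step 3. Decompose ∫((-t**2 - 16*t - 24)/(t**3 + 5*t**2 + 6*t)) dt by partial fractions, (-t**2 - 16*t - 24)/(t**3 + 5*t**2 + 6*t) = 5/(t + 3) - 2/(t + 2) - 4/t: now -3*t**2/2 + ∫(-4/t) dt + ∫(-2/(t + 2)) dt + ∫(5/(t + 3)) dt.
Step 4. Evaluate the standard form [assuming t > -3]: now -3*t**2/2 + 5*log(t + 3) + ∫(-4/t) dt + ∫(-2/(t + 2)) dt.
Step 5. Evaluate the standard form [assuming t > 0]: now -3*t**2/2 - 4*log(t) + 5*log(t + 3) + ∫(-2/(t + 2)) dt.
Step 6. Evaluate the standard form [assuming t > -2]: now -3*t**2/2 - 4*log(t) - 2*log(t + 2) + 5*log(t + 3).
Answer: -3*t**2/2 - 4*log(t) - 2*log(t + 2) + 5*log(t + 3).


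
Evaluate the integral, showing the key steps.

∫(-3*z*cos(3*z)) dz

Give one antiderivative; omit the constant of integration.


Step 1. Integrate ∫(-3*z*cos(3*z)) dz by parts with u = z, dv = (-3*cos(3*z)) dz, so v = -sin(3*z): now -z*sin(3*z) + ∫(sin(3*z)) dz.
Step 2. Evaluate the standard form: now -z*sin(3*z) - cos(3*z)/3.
Answer: -z*sin(3*z) - cos(3*z)/3.


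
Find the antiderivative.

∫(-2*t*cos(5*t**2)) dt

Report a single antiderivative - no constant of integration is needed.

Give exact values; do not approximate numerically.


Answer: -sin(5*t**2)/5.


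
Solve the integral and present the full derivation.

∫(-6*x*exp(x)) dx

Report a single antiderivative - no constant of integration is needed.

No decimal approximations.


Step 1. Integrate ∫(-6*x*exp(x)) dx by parts with u = x, dv = (-6*exp(x)) dx, so v = -6*exp(x): now -6*x*exp(x) + ∫(6*exp(x)) dx.
Step 2. Evaluate the standard form: now -6*x*exp(x) + 6*exp(x).
Answer: -6*x*exp(x) + 6*exp(x).


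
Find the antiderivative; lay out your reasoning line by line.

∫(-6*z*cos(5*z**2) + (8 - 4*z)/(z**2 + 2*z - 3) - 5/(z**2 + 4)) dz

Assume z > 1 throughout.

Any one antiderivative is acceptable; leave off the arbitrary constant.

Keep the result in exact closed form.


Step 1. Rewrite: now ∫(-6*z*cos(5*z**2)) dz + ∫((8 - 4*z)/(z**2 + 2*z - 3)) dz + ∫(-5/(z**2 + 4)) dz.
Step 2. Evaluate the standard form: now -5*atan(z/2)/2 + ∫(-6*z*cos(5*z**2)) dz + ∫((8 - 4*z)/(z**2 + 2*z - 3)) dz.
Step 3. Decompose ∫((8 - 4*z)/(z**2 + 2*z - 3)) dz by partial fractions, (8 - 4*z)/(z**2 + 2*z - 3) = -5/(z + 3) + 1/(z - 1): now -5*atan(z/2)/2 + ∫(-6*z*cos(5*z**2)) dz + ∫(1/(z - 1)) dz + ∫(-5/(z + 3)) dz.
Step 4. Evaluate the standard form [assuming z > -3]: now -5*log(z + 3) - 5*atan(z/2)/2 + ∫(-6*z*cos(5*z**2)) dz + ∫(1/(z - 1)) dz.
Step 5. Evaluate the standard form [assuming z > 1]: now log(z - 1) - 5*log(z + 3) - 5*atan(z/2)/2 + ∫(-6*z*cos(5*z**2)) dz.
Step 6. Substitute u = z**2, turning ∫(-6*z*cos(5*z**2)) dz into ∫(-3*cos(5*u)) du: now log(z - 1) - 5*log(z + 3) - 5*atan(z/2)/2 + ∫(-3*cos(5*u)) du.
Step 7. Evaluate the standard form: now log(z - 1) - 5*log(z + 3) - 3*sin(5*u)/5 - 5*atan(z/2)/2.
Step 8. Substitute back u = z**2: now log(z - 1) - 5*log(z + 3) - 3*sin(5*z**2)/5 - 5*atan(z/2)/2.
Answer: log(z - 1) - 5*log(z + 3) - 3*sin(5*z**2)/5 - 5*atan(z/2)/2.


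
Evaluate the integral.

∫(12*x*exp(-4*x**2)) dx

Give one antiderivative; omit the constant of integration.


Answer: -3*exp(-4*x**2)/2.


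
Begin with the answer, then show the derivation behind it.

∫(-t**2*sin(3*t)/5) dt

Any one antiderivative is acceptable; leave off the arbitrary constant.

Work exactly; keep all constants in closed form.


The answer is t**2*cos(3*t)/15 - 2*t*sin(3*t)/45 - 2*cos(3*t)/135.
Step 1. Integrate ∫(-t**2*sin(3*t)/5) dt by parts with u = t**2, dv = (-sin(3*t)/5) dt, so v = cos(3*t)/15: now t**2*cos(3*t)/15 + ∫(-2*t*cos(3*t)/15) dt.
Step 2. Integrate ∫(-2*t*cos(3*t)/15) dt by parts with u = t, dv = (-2*cos(3*t)/15) dt, so v = -2*sin(3*t)/45: now t**2*cos(3*t)/15 - 2*t*sin(3*t)/45 + ∫(2*sin(3*t)/45) dt.
Step 3. Evaluate the standard form: now t**2*cos(3*t)/15 - 2*t*sin(3*t)/45 - 2*cos(3*t)/135.
Answer: t**2*cos(3*t)/15 - 2*t*sin(3*t)/45 - 2*cos(3*t)/135.


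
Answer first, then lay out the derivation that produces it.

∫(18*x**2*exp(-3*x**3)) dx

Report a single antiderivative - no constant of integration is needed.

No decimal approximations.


The answer is -2*exp(-3*x**3).
Step 1. Substitute u = x**3, turning ∫(18*x**2*exp(-3*x**3)) dx into ∫(6*exp(-3*u)) du: now ∫(6*exp(-3*u)) du.
Step 2. Evaluate the standard form: now -2*exp(-3*u).
Step 3. Substitute back u = x**3: now -2*exp(-3*x**3).
Answer: -2*exp(-3*x**3).


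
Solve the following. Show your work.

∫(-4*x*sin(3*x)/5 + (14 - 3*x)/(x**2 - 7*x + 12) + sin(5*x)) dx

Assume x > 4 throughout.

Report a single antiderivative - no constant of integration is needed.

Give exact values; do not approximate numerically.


Step 1. Rewrite: now ∫(-4*x*sin(3*x)/5) dx + ∫((14 - 3*x)/(x**2 - 7*x + 12)) dx + ∫(sin(5*x)) dx.
Step 2. Evaluate the standard form: now -cos(5*x)/5 + ∫(-4*x*sin(3*x)/5) dx + ∫((14 - 3*x)/(x**2 - 7*x + 12)) dx.
Step 3. Integrate ∫(-4*x*sin(3*x)/5) dx by parts with u = x, dv = (-4*sin(3*x)/5) dx, so v = 4*cos(3*x)/15: now 4*x*cos(3*x)/15 - cos(5*x)/5 + ∫((14 - 3*x)/(x**2 - 7*x + 12)) dx + ∫(-4*cos(3*x)/15) dx.
Step 4. Evaluate the standard form: now 4*x*cos(3*x)/15 - 4*sin(3*x)/45 - cos(5*x)/5 + ∫((14 - 3*x)/(x**2 - 7*x + 12)) dx.
Step 5. Decompose ∫((14 - 3*x)/(x**2 - 7*x + 12)) dx by partial fractions, (14 - 3*x)/(x**2 - 7*x + 12) = -5/(x - 3) + 2/(x - 4): now 4*x*cos(3*x)/15 - 4*sin(3*x)/45 - cos(5*x)/5 + ∫(2/(x - 4)) dx + ∫(-5/(x - 3)) dx.
Step 6. Evaluate the standard form [assuming x > 3]: now 4*x*cos(3*x)/15 - 5*log(x - 3) - 4*sin(3*x)/45 - cos(5*x)/5 + ∫(2/(x - 4)) dx.
Step 7. Evaluate the standard form [assuming x > 4]: now 4*x*cos(3*x)/15 + 2*log(x - 4) - 5*log(x - 3) - 4*sin(3*x)/45 - cos(5*x)/5.
Answer: 4*x*cos(3*x)/15 + 2*log(x - 4) - 5*log(x - 3) - 4*sin(3*x)/45 - cos(5*x)/5.


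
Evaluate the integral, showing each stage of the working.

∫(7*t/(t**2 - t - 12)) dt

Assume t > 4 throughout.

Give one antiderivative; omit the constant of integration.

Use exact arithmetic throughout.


Step 1. Decompose ∫(7*t/(t**2 - t - 12)) dt by partial fractions, 7*t/(t**2 - t - 12) = 3/(t + 3) + 4/(t - 4): now ∫(4/(t - 4)) dt + ∫(3/(t + 3)) dt.
Step 2. Evaluate the standard form [assuming t > 4]: now 4*log(t - 4) + ∫(3/(t + 3)) dt.
Step 3. Evaluate the standard form [assuming t > -3]: now 4*log(t - 4) + 3*log(t + 3).
Answer: 4*log(t - 4) + 3*log(t + 3).


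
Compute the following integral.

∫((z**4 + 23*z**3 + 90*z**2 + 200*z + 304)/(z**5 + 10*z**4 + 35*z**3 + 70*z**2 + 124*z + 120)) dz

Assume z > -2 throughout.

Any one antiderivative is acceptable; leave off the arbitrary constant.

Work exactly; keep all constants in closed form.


Answer: 4*log(z + 2) + log(z + 3) - 4*log(z + 5) + 2*atan(z/2).


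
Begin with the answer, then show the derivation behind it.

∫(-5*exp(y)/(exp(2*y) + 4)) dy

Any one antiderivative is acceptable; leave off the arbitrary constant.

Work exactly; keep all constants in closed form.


The answer is -5*atan(exp(y)/2)/2.
Step 1. Substitute u = exp(y), turning ∫(-5*exp(y)/(exp(2*y) + 4)) dy into ∫(-5/(u**2 + 4)) du: now ∫(-5/(u**2 + 4)) du.
Step 2. Evaluate the standard form: now -5*atan(u/2)/2.
Step 3. Substitute back u = exp(y): now -5*atan(exp(y)/2)/2.
Answer: -5*atan(exp(y)/2)/2.


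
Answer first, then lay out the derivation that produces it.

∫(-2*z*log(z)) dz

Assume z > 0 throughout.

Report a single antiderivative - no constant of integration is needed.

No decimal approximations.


The answer is -z**2*log(z) + z**2/2.
Step 1. Integrate ∫(-2*z*log(z)) dz by parts with u = log(z), dv = (-2*z) dz, so v = -z**2 [assuming z > 0]: now -z**2*log(z) + ∫(z) dz.
Step 2. Evaluate the standard form: now -z**2*log(z) + z**2/2.
Answer: -z**2*log(z) + z**2/2.


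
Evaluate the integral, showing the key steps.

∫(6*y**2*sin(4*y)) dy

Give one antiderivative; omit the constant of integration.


Step 1. Integrate ∫(6*y**2*sin(4*y)) dy by parts with u = y**2, dv = (6*sin(4*y)) dy, so v = -3*cos(4*y)/2: now -3*y**2*cos(4*y)/2 + ∫(3*y*cos(4*y)) dy.
Step 2. Integrate ∫(3*y*cos(4*y)) dy by parts with u = y, dv = (3*cos(4*y)) dy, so v = 3*sin(4*y)/4: now -3*y**2*cos(4*y)/2 + 3*y*sin(4*y)/4 + ∫(-3*sin(4*y)/4) dy.
Step 3. Evaluate the standard form: now -3*y**2*cos(4*y)/2 + 3*y*sin(4*y)/4 + 3*cos(4*y)/16.
Answer: -3*y**2*cos(4*y)/2 + 3*y*sin(4*y)/4 + 3*cos(4*y)/16.


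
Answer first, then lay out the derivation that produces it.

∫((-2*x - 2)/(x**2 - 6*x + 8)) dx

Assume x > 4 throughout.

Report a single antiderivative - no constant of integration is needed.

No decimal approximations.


The answer is -5*log(x - 4) + 3*log(x - 2).
Step 1. Decompose ∫((-2*x - 2)/(x**2 - 6*x + 8)) dx by partial fractions, (-2*x - 2)/(x**2 - 6*x + 8) = 3/(x - 2) - 5/(x - 4): now ∫(-5/(x - 4)) dx + ∫(3/(x - 2)) dx.
Step 2. Evaluate the standard form [assuming x > 2]: now 3*log(x - 2) + ∫(-5/(x - 4)) dx.
Step 3. Evaluate the standard form [assuming x > 4]: now -5*log(x - 4) + 3*log(x - 2).
Answer: -5*log(x - 4) + 3*log(x - 2).


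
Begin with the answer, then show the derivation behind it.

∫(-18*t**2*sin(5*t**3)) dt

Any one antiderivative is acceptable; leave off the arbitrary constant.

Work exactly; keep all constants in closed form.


The answer is 6*cos(5*t**3)/5.
Step 1. Substitute u = t**3, turning ∫(-18*t**2*sin(5*t**3)) dt into ∫(-6*sin(5*u)) du: now ∫(-6*sin(5*u)) du.
Step 2. Evaluate the standard form: now 6*cos(5*u)/5.
Step 3. Substitute back u = t**3: now 6*cos(5*t**3)/5.
Answer: 6*cos(5*t**3)/5.


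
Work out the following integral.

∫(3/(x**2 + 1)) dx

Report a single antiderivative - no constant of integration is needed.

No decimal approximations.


Answer: 3*atan(x).


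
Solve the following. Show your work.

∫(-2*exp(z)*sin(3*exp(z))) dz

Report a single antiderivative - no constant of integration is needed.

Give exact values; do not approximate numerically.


Step 1. Substitute u = exp(z), turning ∫(-2*exp(z)*sin(3*exp(z))) dz into ∫(-2*sin(3*u)) du: now ∫(-2*sin(3*u)) du.
Step 2. Evaluate the standard form: now 2*cos(3*u)/3.
Step 3. Substitute back u = exp(z): now 2*cos(3*exp(z))/3.
Answer: 2*cos(3*exp(z))/3.


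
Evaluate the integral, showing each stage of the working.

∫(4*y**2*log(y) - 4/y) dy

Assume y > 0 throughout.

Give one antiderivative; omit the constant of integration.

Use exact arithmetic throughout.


Step 1. Rewrite: now ∫(-4/y) dy + ∫(4*y**2*log(y)) dy.
Step 2. Evaluate the standard form [assuming y > 0]: now -4*log(y) + ∫(4*y**2*log(y)) dy.
Step 3. Integrate ∫(4*y**2*log(y)) dy by parts with u = log(y), dv = (4*y**2) dy, so v = 4*y**3/3 [assuming y > 0]: now 4*y**3*log(y)/3 - 4*log(y) + ∫(-4*y**2/3) dy.
Step 4. Evaluate the standard form: now 4*y**3*log(y)/3 - 4*y**3/9 - 4*log(y).
Answer: 4*y**3*log(y)/3 - 4*y**3/9 - 4*log(y).


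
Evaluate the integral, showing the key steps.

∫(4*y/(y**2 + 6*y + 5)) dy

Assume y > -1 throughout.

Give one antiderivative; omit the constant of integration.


Step 1. Decompose ∫(4*y/(y**2 + 6*y + 5)) dy by partial fractions, 4*y/(y**2 + 6*y + 5) = 5/(y + 5) - 1/(y + 1): now ∫(-1/(y + 1)) dy + ∫(5/(y + 5)) dy.
Step 2. Evaluate the standard form [assuming y > -5]: now 5*log(y + 5) + ∫(-1/(y + 1)) dy.
Step 3. Evaluate the standard form [assuming y > -1]: now -log(y + 1) + 5*log(y + 5).
Answer: -log(y + 1) + 5*log(y + 5).


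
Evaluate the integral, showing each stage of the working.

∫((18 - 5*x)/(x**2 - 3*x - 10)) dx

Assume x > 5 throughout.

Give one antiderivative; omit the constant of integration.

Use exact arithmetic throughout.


Step 1. Decompose ∫((18 - 5*x)/(x**2 - 3*x - 10)) dx by partial fractions, (18 - 5*x)/(x**2 - 3*x - 10) = -4/(x + 2) - 1/(x - 5): now ∫(-1/(x - 5)) dx + ∫(-4/(x + 2)) dx.
Step 2. Evaluate the standard form [assuming x > -2]: now -4*log(x + 2) + ∫(-1/(x - 5)) dx.
Step 3. Evaluate the standard form [assuming x > 5]: now -log(x - 5) - 4*log(x + 2).
Answer: -log(x - 5) - 4*log(x + 2).


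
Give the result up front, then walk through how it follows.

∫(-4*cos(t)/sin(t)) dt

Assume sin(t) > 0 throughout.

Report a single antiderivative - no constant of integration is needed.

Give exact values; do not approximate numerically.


The answer is -4*log(sin(t)).
Step 1. Substitute u = sin(t), turning ∫(-4*cos(t)/sin(t)) dt into ∫(-4/u) du: now ∫(-4/u) du.
Step 2. Evaluate the standard form [assuming u > 0]: now -4*log(u).
Step 3. Substitute back u = sin(t): now -4*log(sin(t)).
Answer: -4*log(sin(t)).


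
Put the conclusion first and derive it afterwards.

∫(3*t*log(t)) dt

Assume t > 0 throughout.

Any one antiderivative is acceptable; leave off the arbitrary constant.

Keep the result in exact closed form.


The answer is 3*t**2*log(t)/2 - 3*t**2/4.
Step 1. Integrate ∫(3*t*log(t)) dt by parts with u = log(t), dv = (3*t) dt, so v = 3*t**2/2 [assuming t > 0]: now 3*t**2*log(t)/2 + ∫(-3*t/2) dt.
Step 2. Evaluate the standard form: now 3*t**2*log(t)/2 - 3*t**2/4.
Answer: 3*t**2*log(t)/2 - 3*t**2/4.


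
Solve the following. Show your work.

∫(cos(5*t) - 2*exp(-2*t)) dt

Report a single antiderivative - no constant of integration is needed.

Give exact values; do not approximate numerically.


Step 1. Rewrite: now ∫(-2*exp(-2*t)) dt + ∫(cos(5*t)) dt.
Step 2. Evaluate the standard form: now ∫(cos(5*t)) dt + exp(-2*t).
Step 3. Evaluate the standard form: now sin(5*t)/5 + exp(-2*t).
Answer: sin(5*t)/5 + exp(-2*t).


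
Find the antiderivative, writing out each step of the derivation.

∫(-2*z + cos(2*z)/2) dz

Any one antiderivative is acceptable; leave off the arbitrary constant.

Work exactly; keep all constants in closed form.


Step 1. Rewrite: now ∫(-2*z) dz + ∫(cos(2*z)/2) dz.
Step 2. Evaluate the standard form: now sin(2*z)/4 + ∫(-2*z) dz.
Step 3. Evaluate the standard form: now -z**2 + sin(2*z)/4.
Answer: -z**2 + sin(2*z)/4.


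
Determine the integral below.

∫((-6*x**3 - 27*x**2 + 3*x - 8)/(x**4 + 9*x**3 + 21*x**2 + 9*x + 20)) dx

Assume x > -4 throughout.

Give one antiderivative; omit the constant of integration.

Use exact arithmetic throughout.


Answer: -4*log(x + 4) - 2*log(x + 5) + atan(x).


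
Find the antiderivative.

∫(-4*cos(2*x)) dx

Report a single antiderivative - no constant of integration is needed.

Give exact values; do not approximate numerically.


Answer: -2*sin(2*x).


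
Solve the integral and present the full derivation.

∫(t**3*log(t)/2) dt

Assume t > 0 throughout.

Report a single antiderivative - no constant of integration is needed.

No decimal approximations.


Step 1. Integrate ∫(t**3*log(t)/2) dt by parts with u = log(t), dv = (t**3/2) dt, so v = t**4/8 [assuming t > 0]: now t**4*log(t)/8 + ∫(-t**3/8) dt.
Step 2. Evaluate the standard form: now t**4*log(t)/8 - t**4/32.
Answer: t**4*log(t)/8 - t**4/32.


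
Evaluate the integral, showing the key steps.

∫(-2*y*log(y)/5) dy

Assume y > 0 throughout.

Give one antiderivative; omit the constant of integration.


Step 1. Integrate ∫(-2*y*log(y)/5) dy by parts with u = log(y), dv = (-2*y/5) dy, so v = -y**2/5 [assuming y > 0]: now -y**2*log(y)/5 + ∫(y/5) dy.
Step 2. Evaluate the standard form: now -y**2*log(y)/5 + y**2/10.
Answer: -y**2*log(y)/5 + y**2/10.


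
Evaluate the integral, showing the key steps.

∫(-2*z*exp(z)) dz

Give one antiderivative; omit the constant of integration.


Step 1. Integrate ∫(-2*z*exp(z)) dz by parts with u = z, dv = (-2*exp(z)) dz, so v = -2*exp(z): now -2*z*exp(z) + ∫(2*exp(z)) dz.
Step 2. Evaluate the standard form: now -2*z*exp(z) + 2*exp(z).
Answer: -2*z*exp(z) + 2*exp(z).


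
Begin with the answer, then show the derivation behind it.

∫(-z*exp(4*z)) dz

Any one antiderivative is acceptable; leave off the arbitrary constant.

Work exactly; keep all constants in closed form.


The answer is -z*exp(4*z)/4 + exp(4*z)/16.
Step 1. Integrate ∫(-z*exp(4*z)) dz by parts with u = z, dv = (-exp(4*z)) dz, so v = -exp(4*z)/4: now -z*exp(4*z)/4 + ∫(exp(4*z)/4) dz.
Step 2. Evaluate the standard form: now -z*exp(4*z)/4 + exp(4*z)/16.
Answer: -z*exp(4*z)/4 + exp(4*z)/16.


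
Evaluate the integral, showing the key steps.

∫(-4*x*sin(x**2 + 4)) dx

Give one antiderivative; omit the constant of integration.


Step 1. Substitute u = x**2 + 4, turning ∫(-4*x*sin(x**2 + 4)) dx into ∫(-2*sin(u)) du: now ∫(-2*sin(u)) du.
Step 2. Evaluate the standard form: now 2*cos(u).
Step 3. Substitute back u = x**2 + 4: now 2*cos(x**2 + 4).
Answer: 2*cos(x**2 + 4).


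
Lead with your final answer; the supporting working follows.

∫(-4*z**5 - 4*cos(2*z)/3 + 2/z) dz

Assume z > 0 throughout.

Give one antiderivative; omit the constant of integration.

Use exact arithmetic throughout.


The answer is -2*z**6/3 + 2*log(z) - 2*sin(2*z)/3.
Step 1. Rewrite: now ∫(2/z) dz + ∫(-4*z**5) dz + ∫(-4*cos(2*z)/3) dz.
Step 2. Evaluate the standard form: now -2*z**6/3 + ∫(2/z) dz + ∫(-4*cos(2*z)/3) dz.
Step 3. Evaluate the standard form [assuming z > 0]: now -2*z**6/3 + 2*log(z) + ∫(-4*cos(2*z)/3) dz.
Step 4. Evaluate the standard form: now -2*z**6/3 + 2*log(z) - 2*sin(2*z)/3.
Answer: -2*z**6/3 + 2*log(z) - 2*sin(2*z)/3.


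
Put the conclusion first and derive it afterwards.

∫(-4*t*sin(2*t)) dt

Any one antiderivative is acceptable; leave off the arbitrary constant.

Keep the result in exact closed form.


The answer is 2*t*cos(2*t) - sin(2*t).
Step 1. Integrate ∫(-4*t*sin(2*t)) dt by parts with u = t, dv = (-4*sin(2*t)) dt, so v = 2*cos(2*t): now 2*t*cos(2*t) + ∫(-2*cos(2*t)) dt.
Step 2. Evaluate the standard form: now 2*t*cos(2*t) - sin(2*t).
Answer: 2*t*cos(2*t) - sin(2*t).


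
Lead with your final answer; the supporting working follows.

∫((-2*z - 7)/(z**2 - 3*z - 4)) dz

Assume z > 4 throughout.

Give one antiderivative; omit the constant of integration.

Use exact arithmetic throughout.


The answer is -3*log(z - 4) + log(z + 1).
Step 1. Decompose ∫((-2*z - 7)/(z**2 - 3*z - 4)) dz by partial fractions, (-2*z - 7)/(z**2 - 3*z - 4) = 1/(z + 1) - 3/(z - 4): now ∫(-3/(z - 4)) dz + ∫(1/(z + 1)) dz.
Step 2. Evaluate the standard form [assuming z > -1]: now log(z + 1) + ∫(-3/(z - 4)) dz.
Step 3. Evaluate the standard form [assuming z > 4]: now -3*log(z - 4) + log(z + 1).
Answer: -3*log(z - 4) + log(z + 1).


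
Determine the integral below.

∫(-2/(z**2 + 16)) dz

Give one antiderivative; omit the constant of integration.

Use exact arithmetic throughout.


Answer: -atan(z/4)/2.


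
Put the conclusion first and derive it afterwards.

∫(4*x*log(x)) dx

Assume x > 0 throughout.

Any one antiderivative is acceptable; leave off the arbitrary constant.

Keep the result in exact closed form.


The answer is 2*x**2*log(x) - x**2.
Step 1. Integrate ∫(4*x*log(x)) dx by parts with u = log(x), dv = (4*x) dx, so v = 2*x**2 [assuming x > 0]: now 2*x**2*log(x) + ∫(-2*x) dx.
Step 2. Evaluate the standard form: now 2*x**2*log(x) - x**2.
Answer: 2*x**2*log(x) - x**2.


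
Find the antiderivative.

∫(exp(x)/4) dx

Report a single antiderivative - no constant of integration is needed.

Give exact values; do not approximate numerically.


Answer: exp(x)/4.


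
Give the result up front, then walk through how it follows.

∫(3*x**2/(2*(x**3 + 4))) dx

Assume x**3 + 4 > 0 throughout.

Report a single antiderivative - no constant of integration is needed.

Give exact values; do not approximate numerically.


The answer is log(x**3 + 4)/2.
Step 1. Substitute u = x**3 + 4, turning ∫(3*x**2/(2*(x**3 + 4))) dx into ∫(1/(2*u)) du: now ∫(1/(2*u)) du.
Step 2. Evaluate the standard form [assuming u > 0]: now log(u)/2.
Step 3. Substitute back u = x**3 + 4: now log(x**3 + 4)/2.
Answer: log(x**3 + 4)/2.


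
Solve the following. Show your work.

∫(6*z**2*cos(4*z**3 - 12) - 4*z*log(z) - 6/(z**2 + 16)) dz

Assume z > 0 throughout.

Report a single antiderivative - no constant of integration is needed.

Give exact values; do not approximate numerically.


Step 1. Rewrite: now ∫(-4*z*log(z)) dz + ∫(6*z**2*cos(4*z**3 - 12)) dz + ∫(-6/(z**2 + 16)) dz.
Step 2. Substitute u = z**3 - 3, turning ∫(6*z**2*cos(4*z**3 - 12)) dz into ∫(2*cos(4*u)) du: now ∫(-4*z*log(z)) dz + ∫(-6/(z**2 + 16)) dz + ∫(2*cos(4*u)) du.
Step 3. Evaluate the standard form: now sin(4*u)/2 + ∫(-4*z*log(z)) dz + ∫(-6/(z**2 + 16)) dz.
Step 4. Substitute back u = z**3 - 3: now sin(4*z**3 - 12)/2 + ∫(-4*z*log(z)) dz + ∫(-6/(z**2 + 16)) dz.
Step 5. Evaluate the standard form: now sin(4*z**3 - 12)/2 - 3*atan(z/4)/2 + ∫(-4*z*log(z)) dz.
Step 6. Integrate ∫(-4*z*log(z)) dz by parts with u = log(z), dv = (-4*z) dz, so v = -2*z**2 [assuming z > 0]: now -2*z**2*log(z) + sin(4*z**3 - 12)/2 - 3*atan(z/4)/2 + ∫(2*z) dz.
Step 7. Evaluate the standard form: now -2*z**2*log(z) + z**2 + sin(4*z**3 - 12)/2 - 3*atan(z/4)/2.
Answer: -2*z**2*log(z) + z**2 + sin(4*z**3 - 12)/2 - 3*atan(z/4)/2.


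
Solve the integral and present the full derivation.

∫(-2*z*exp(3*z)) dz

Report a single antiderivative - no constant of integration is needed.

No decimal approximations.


Step 1. Integrate ∫(-2*z*exp(3*z)) dz by parts with u = z, dv = (-2*exp(3*z)) dz, so v = -2*exp(3*z)/3: now -2*z*exp(3*z)/3 + ∫(2*exp(3*z)/3) dz.
Step 2. Evaluate the standard form: now -2*z*exp(3*z)/3 + 2*exp(3*z)/9.
Answer: -2*z*exp(3*z)/3 + 2*exp(3*z)/9.


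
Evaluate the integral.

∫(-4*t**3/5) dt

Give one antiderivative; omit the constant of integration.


Answer: -t**4/5.


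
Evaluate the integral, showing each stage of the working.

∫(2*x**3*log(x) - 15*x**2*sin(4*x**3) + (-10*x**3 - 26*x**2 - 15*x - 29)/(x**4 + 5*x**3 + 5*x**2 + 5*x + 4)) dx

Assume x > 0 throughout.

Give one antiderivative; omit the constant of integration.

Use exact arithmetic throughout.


Step 1. Rewrite: now ∫(-15*x**2*sin(4*x**3)) dx + ∫(2*x**3*log(x)) dx + ∫((-10*x**3 - 26*x**2 - 15*x - 29)/(x**4 + 5*x**3 + 5*x**2 + 5*x + 4)) dx.
Step 2. Substitute u = x**3, turning ∫(-15*x**2*sin(4*x**3)) dx into ∫(-5*sin(4*u)) du: now ∫(2*x**3*log(x)) dx + ∫((-10*x**3 - 26*x**2 - 15*x - 29)/(x**4 + 5*x**3 + 5*x**2 + 5*x + 4)) dx + ∫(-5*sin(4*u)) du.
Step 3. Evaluate the standard form: now 5*cos(4*u)/4 + ∫(2*x**3*log(x)) dx + ∫((-10*x**3 - 26*x**2 - 15*x - 29)/(x**4 + 5*x**3 + 5*x**2 + 5*x + 4)) dx.
Step 4. Substitute back u = x**3: now 5*cos(4*x**3)/4 + ∫(2*x**3*log(x)) dx + ∫((-10*x**3 - 26*x**2 - 15*x - 29)/(x**4 + 5*x**3 + 5*x**2 + 5*x + 4)) dx.
Step 5. Integrate ∫(2*x**3*log(x)) dx by parts with u = log(x), dv = (2*x**3) dx, so v = x**4/2 [assuming x > 0]: now x**4*log(x)/2 + 5*cos(4*x**3)/4 + ∫(-x**3/2) dx + ∫((-10*x**3 - 26*x**2 - 15*x - 29)/(x**4 + 5*x**3 + 5*x**2 + 5*x + 4)) dx.
Step 6. Evaluate the standard form: now x**4*log(x)/2 - x**4/8 + 5*cos(4*x**3)/4 + ∫((-10*x**3 - 26*x**2 - 15*x - 29)/(x**4 + 5*x**3 + 5*x**2 + 5*x + 4)) dx.
Step 7. Decompose ∫((-10*x**3 - 26*x**2 - 15*x - 29)/(x**4 + 5*x**3 + 5*x**2 + 5*x + 4)) dx by partial fractions, (-10*x**3 - 26*x**2 - 15*x - 29)/(x**4 + 5*x**3 + 5*x**2 + 5*x + 4) = -1/(x**2 + 1) - 5/(x + 4) - 5/(x + 1): now x**4*log(x)/2 - x**4/8 + 5*cos(4*x**3)/4 + ∫(-5/(x + 1)) dx + ∫(-5/(x + 4)) dx + ∫(-1/(x**2 + 1)) dx.
Step 8. Evaluate the standard form [assuming x > -4]: now x**4*log(x)/2 - x**4/8 - 5*log(x + 4) + 5*cos(4*x**3)/4 + ∫(-5/(x + 1)) dx + ∫(-1/(x**2 + 1)) dx.
Step 9. Evaluate the standard form [assuming x > -1]: now x**4*log(x)/2 - x**4/8 - 5*log(x + 1) - 5*log(x + 4) + 5*cos(4*x**3)/4 + ∫(-1/(x**2 + 1)) dx.
Step 10. Evaluate the standard form: now x**4*log(x)/2 - x**4/8 - 5*log(x + 1) - 5*log(x + 4) + 5*cos(4*x**3)/4 - atan(x).
Answer: x**4*log(x)/2 - x**4/8 - 5*log(x + 1) - 5*log(x + 4) + 5*cos(4*x**3)/4 - atan(x).


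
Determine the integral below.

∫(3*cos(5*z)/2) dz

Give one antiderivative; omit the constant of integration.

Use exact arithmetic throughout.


Answer: 3*sin(5*z)/10.


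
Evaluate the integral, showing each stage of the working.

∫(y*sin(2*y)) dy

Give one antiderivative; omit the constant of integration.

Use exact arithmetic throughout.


Step 1. Integrate ∫(y*sin(2*y)) dy by parts with u = y, dv = (sin(2*y)) dy, so v = -cos(2*y)/2: now -y*cos(2*y)/2 + ∫(cos(2*y)/2) dy.
Step 2. Evaluate the standard form: now -y*cos(2*y)/2 + sin(2*y)/4.
Answer: -y*cos(2*y)/2 + sin(2*y)/4.


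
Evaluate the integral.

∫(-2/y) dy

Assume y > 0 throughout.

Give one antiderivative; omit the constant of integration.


Answer: -2*log(y).


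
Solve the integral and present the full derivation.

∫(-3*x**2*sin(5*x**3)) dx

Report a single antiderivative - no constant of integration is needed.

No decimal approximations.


Step 1. Substitute u = x**3, turning ∫(-3*x**2*sin(5*x**3)) dx into ∫(-sin(5*u)) du: now ∫(-sin(5*u)) du.
Step 2. Evaluate the standard form: now cos(5*u)/5.
Step 3. Substitute back u = x**3: now cos(5*x**3)/5.
Answer: cos(5*x**3)/5.


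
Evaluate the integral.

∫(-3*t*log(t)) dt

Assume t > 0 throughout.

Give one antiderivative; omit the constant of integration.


Answer: -3*t**2*log(t)/2 + 3*t**2/4.


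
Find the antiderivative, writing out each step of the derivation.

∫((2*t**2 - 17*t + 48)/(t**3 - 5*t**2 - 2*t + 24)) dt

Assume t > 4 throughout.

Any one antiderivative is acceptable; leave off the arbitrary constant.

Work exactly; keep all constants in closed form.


Step 1. Decompose ∫((2*t**2 - 17*t + 48)/(t**3 - 5*t**2 - 2*t + 24)) dt by partial fractions, (2*t**2 - 17*t + 48)/(t**3 - 5*t**2 - 2*t + 24) = 3/(t + 2) - 3/(t - 3) + 2/(t - 4): now ∫(2/(t - 4)) dt + ∫(-3/(t - 3)) dt + ∫(3/(t + 2)) dt.
Step 2. Evaluate the standard form [assuming t > 4]: now 2*log(t - 4) + ∫(-3/(t - 3)) dt + ∫(3/(t + 2)) dt.
Step 3. Evaluate the standard form [assuming t > 3]: now 2*log(t - 4) - 3*log(t - 3) + ∫(3/(t + 2)) dt.
Step 4. Evaluate the standard form [assuming t > -2]: now 2*log(t - 4) - 3*log(t - 3) + 3*log(t + 2).
Answer: 2*log(t - 4) - 3*log(t - 3) + 3*log(t + 2).


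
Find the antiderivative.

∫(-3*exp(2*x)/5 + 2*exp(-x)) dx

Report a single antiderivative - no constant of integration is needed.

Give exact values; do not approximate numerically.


Answer: -3*exp(2*x)/10 - 2*exp(-x).


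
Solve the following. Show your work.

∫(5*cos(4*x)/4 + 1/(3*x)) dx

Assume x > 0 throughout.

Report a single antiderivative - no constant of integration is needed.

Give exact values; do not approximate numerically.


Step 1. Rewrite: now ∫(1/(3*x)) dx + ∫(5*cos(4*x)/4) dx.
Step 2. Evaluate the standard form [assuming x > 0]: now log(x)/3 + ∫(5*cos(4*x)/4) dx.
Step 3. Evaluate the standard form: now log(x)/3 + 5*sin(4*x)/16.
Answer: log(x)/3 + 5*sin(4*x)/16.


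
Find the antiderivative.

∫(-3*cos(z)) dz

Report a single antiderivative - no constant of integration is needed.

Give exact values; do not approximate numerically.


Answer: -3*sin(z).


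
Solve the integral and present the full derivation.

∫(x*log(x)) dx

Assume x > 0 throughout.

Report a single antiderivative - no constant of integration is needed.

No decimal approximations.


Step 1. Integrate ∫(x*log(x)) dx by parts with u = log(x), dv = (x) dx, so v = x**2/2 [assuming x > 0]: now x**2*log(x)/2 + ∫(-x/2) dx.
Step 2. Evaluate the standard form: now x**2*log(x)/2 - x**2/4.
Answer: x**2*log(x)/2 - x**2/4.


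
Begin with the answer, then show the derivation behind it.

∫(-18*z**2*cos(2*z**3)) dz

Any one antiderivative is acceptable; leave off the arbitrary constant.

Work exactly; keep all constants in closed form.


The answer is -3*sin(2*z**3).
Step 1. Substitute u = z**3, turning ∫(-18*z**2*cos(2*z**3)) dz into ∫(-6*cos(2*u)) du: now ∫(-6*cos(2*u)) du.
Step 2. Evaluate the standard form: now -3*sin(2*u).
Step 3. Substitute back u = z**3: now -3*sin(2*z**3).
Answer: -3*sin(2*z**3).


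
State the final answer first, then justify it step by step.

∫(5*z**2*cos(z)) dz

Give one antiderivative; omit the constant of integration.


The answer is 5*z**2*sin(z) + 10*z*cos(z) - 10*sin(z).
Step 1. Integrate ∫(5*z**2*cos(z)) dz by parts with u = z**2, dv = (5*cos(z)) dz, so v = 5*sin(z): now 5*z**2*sin(z) + ∫(-10*z*sin(z)) dz.
Step 2. Integrate ∫(-10*z*sin(z)) dz by parts with u = z, dv = (-10*sin(z)) dz, so v = 10*cos(z): now 5*z**2*sin(z) + 10*z*cos(z) + ∫(-10*cos(z)) dz.
Step 3. Evaluate the standard form: now 5*z**2*sin(z) + 10*z*cos(z) - 10*sin(z).
Answer: 5*z**2*sin(z) + 10*z*cos(z) - 10*sin(z).


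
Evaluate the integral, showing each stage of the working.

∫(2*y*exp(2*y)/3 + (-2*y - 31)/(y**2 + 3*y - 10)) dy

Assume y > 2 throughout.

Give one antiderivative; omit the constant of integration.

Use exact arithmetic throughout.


Step 1. Rewrite: now ∫(2*y*exp(2*y)/3) dy + ∫((-2*y - 31)/(y**2 + 3*y - 10)) dy.
Step 2. Decompose ∫((-2*y - 31)/(y**2 + 3*y - 10)) dy by partial fractions, (-2*y - 31)/(y**2 + 3*y - 10) = 3/(y + 5) - 5/(y - 2): now ∫(2*y*exp(2*y)/3) dy + ∫(-5/(y - 2)) dy + ∫(3/(y + 5)) dy.
Step 3. Evaluate the standard form [assuming y > -5]: now 3*log(y + 5) + ∫(2*y*exp(2*y)/3) dy + ∫(-5/(y - 2)) dy.
Step 4. Evaluate the standard form [assuming y > 2]: now -5*log(y - 2) + 3*log(y + 5) + ∫(2*y*exp(2*y)/3) dy.
Step 5. Integrate ∫(2*y*exp(2*y)/3) dy by parts with u = y, dv = (2*exp(2*y)/3) dy, so v = exp(2*y)/3: now y*exp(2*y)/3 - 5*log(y - 2) + 3*log(y + 5) + ∫(-exp(2*y)/3) dy.
Step 6. Evaluate the standard form: now y*exp(2*y)/3 - exp(2*y)/6 - 5*log(y - 2) + 3*log(y + 5).
Answer: y*exp(2*y)/3 - exp(2*y)/6 - 5*log(y - 2) + 3*log(y + 5).


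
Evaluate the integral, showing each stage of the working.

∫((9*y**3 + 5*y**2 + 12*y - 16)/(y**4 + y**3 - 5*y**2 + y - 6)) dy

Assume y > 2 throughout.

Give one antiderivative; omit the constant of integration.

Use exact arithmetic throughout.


Step 1. Decompose ∫((9*y**3 + 5*y**2 + 12*y - 16)/(y**4 + y**3 - 5*y**2 + y - 6)) dy by partial fractions, (9*y**3 + 5*y**2 + 12*y - 16)/(y**4 + y**3 - 5*y**2 + y - 6) = 3/(y**2 + 1) + 5/(y + 3) + 4/(y - 2): now ∫(4/(y - 2)) dy + ∫(5/(y + 3)) dy + ∫(3/(y**2 + 1)) dy.
Step 2. Evaluate the standard form [assuming y > -3]: now 5*log(y + 3) + ∫(4/(y - 2)) dy + ∫(3/(y**2 + 1)) dy.
Step 3. Evaluate the standard form [assuming y > 2]: now 4*log(y - 2) + 5*log(y + 3) + ∫(3/(y**2 + 1)) dy.
Step 4. Evaluate the standard form: now 4*log(y - 2) + 5*log(y + 3) + 3*atan(y).
Answer: 4*log(y - 2) + 5*log(y + 3) + 3*atan(y).


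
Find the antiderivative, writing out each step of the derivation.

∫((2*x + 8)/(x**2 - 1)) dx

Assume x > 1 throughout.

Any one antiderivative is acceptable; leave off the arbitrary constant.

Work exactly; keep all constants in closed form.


Step 1. Decompose ∫((2*x + 8)/(x**2 - 1)) dx by partial fractions, (2*x + 8)/(x**2 - 1) = -3/(x + 1) + 5/(x - 1): now ∫(5/(x - 1)) dx + ∫(-3/(x + 1)) dx.
Step 2. Evaluate the standard form [assuming x > 1]: now 5*log(x - 1) + ∫(-3/(x + 1)) dx.
Step 3. Evaluate the standard form [assuming x > -1]: now 5*log(x - 1) - 3*log(x + 1).
Answer: 5*log(x - 1) - 3*log(x + 1).


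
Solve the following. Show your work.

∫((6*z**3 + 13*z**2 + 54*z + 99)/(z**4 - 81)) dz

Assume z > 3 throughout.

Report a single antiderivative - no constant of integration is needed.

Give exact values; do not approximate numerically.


Step 1. Decompose ∫((6*z**3 + 13*z**2 + 54*z + 99)/(z**4 - 81)) dz by partial fractions, (6*z**3 + 13*z**2 + 54*z + 99)/(z**4 - 81) = 1/(z**2 + 9) + 1/(z + 3) + 5/(z - 3): now ∫(5/(z - 3)) dz + ∫(1/(z + 3)) dz + ∫(1/(z**2 + 9)) dz.
Step 2. Evaluate the standard form [assuming z > -3]: now log(z + 3) + ∫(5/(z - 3)) dz + ∫(1/(z**2 + 9)) dz.
Step 3. Evaluate the standard form [assuming z > 3]: now 5*log(z - 3) + log(z + 3) + ∫(1/(z**2 + 9)) dz.
Step 4. Evaluate the standard form: now 5*log(z - 3) + log(z + 3) + atan(z/3)/3.
Answer: 5*log(z - 3) + log(z + 3) + atan(z/3)/3.


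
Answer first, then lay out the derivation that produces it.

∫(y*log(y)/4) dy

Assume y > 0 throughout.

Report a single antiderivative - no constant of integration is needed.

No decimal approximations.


The answer is y**2*log(y)/8 - y**2/16.
Step 1. Integrate ∫(y*log(y)/4) dy by parts with u = log(y), dv = (y/4) dy, so v = y**2/8 [assuming y > 0]: now y**2*log(y)/8 + ∫(-y/8) dy.
Step 2. Evaluate the standard form: now y**2*log(y)/8 - y**2/16.
Answer: y**2*log(y)/8 - y**2/16.


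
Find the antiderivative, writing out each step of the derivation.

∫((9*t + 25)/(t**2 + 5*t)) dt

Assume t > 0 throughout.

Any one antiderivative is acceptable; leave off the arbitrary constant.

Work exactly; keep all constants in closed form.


Step 1. Decompose ∫((9*t + 25)/(t**2 + 5*t)) dt by partial fractions, (9*t + 25)/(t**2 + 5*t) = 4/(t + 5) + 5/t: now ∫(5/t) dt + ∫(4/(t + 5)) dt.
Step 2. Evaluate the standard form [assuming t > 0]: now 5*log(t) + ∫(4/(t + 5)) dt.
Step 3. Evaluate the standard form [assuming t > -5]: now 5*log(t) + 4*log(t + 5).
Answer: 5*log(t) + 4*log(t + 5).


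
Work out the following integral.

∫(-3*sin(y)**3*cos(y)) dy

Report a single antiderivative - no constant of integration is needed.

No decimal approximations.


Answer: -3*sin(y)**4/4.


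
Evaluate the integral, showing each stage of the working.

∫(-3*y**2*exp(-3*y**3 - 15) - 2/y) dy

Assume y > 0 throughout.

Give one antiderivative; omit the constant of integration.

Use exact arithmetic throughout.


Step 1. Rewrite: now ∫(-2/y) dy + ∫(-3*y**2*exp(-3*y**3 - 15)) dy.
Step 2. Evaluate the standard form [assuming y > 0]: now -2*log(y) + ∫(-3*y**2*exp(-3*y**3 - 15)) dy.
Step 3. Substitute u = y**3 + 5, turning ∫(-3*y**2*exp(-3*y**3 - 15)) dy into ∫(-exp(-3*u)) du: now -2*log(y) + ∫(-exp(-3*u)) du.
Step 4. Evaluate the standard form: now -2*log(y) + exp(-3*u)/3.
Step 5. Substitute back u = y**3 + 5: now exp(-3*y**3 - 15)/3 - 2*log(y).
Answer: exp(-3*y**3 - 15)/3 - 2*log(y).


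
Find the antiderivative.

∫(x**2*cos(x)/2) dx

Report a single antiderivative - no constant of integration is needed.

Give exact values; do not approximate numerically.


Answer: x**2*sin(x)/2 + x*cos(x) - sin(x).


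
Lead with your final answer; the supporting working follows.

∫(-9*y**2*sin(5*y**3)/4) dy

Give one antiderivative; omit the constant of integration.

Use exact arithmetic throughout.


The answer is 3*cos(5*y**3)/20.
Step 1. Substitute u = y**3, turning ∫(-9*y**2*sin(5*y**3)/4) dy into ∫(-3*sin(5*u)/4) du: now ∫(-3*sin(5*u)/4) du.
Step 2. Evaluate the standard form: now 3*cos(5*u)/20.
Step 3. Substitute back u = y**3: now 3*cos(5*y**3)/20.
Answer: 3*cos(5*y**3)/20.


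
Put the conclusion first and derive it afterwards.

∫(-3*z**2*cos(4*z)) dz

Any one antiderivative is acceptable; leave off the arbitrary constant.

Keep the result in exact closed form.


The answer is -3*z**2*sin(4*z)/4 - 3*z*cos(4*z)/8 + 3*sin(4*z)/32.
Step 1. Integrate ∫(-3*z**2*cos(4*z)) dz by parts with u = z**2, dv = (-3*cos(4*z)) dz, so v = -3*sin(4*z)/4: now -3*z**2*sin(4*z)/4 + ∫(3*z*sin(4*z)/2) dz.
Step 2. Integrate ∫(3*z*sin(4*z)/2) dz by parts with u = z, dv = (3*sin(4*z)/2) dz, so v = -3*cos(4*z)/8: now -3*z**2*sin(4*z)/4 - 3*z*cos(4*z)/8 + ∫(3*cos(4*z)/8) dz.
Step 3. Evaluate the standard form: now -3*z**2*sin(4*z)/4 - 3*z*cos(4*z)/8 + 3*sin(4*z)/32.
Answer: -3*z**2*sin(4*z)/4 - 3*z*cos(4*z)/8 + 3*sin(4*z)/32.


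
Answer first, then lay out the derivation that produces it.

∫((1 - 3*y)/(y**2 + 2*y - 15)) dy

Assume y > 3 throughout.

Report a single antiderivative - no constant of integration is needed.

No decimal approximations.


The answer is -log(y - 3) - 2*log(y + 5).
Step 1. Decompose ∫((1 - 3*y)/(y**2 + 2*y - 15)) dy by partial fractions, (1 - 3*y)/(y**2 + 2*y - 15) = -2/(y + 5) - 1/(y - 3): now ∫(-1/(y - 3)) dy + ∫(-2/(y + 5)) dy.
Step 2. Evaluate the standard form [assuming y > 3]: now -log(y - 3) + ∫(-2/(y + 5)) dy.
Step 3. Evaluate the standard form [assuming y > -5]: now -log(y - 3) - 2*log(y + 5).
Answer: -log(y - 3) - 2*log(y + 5).


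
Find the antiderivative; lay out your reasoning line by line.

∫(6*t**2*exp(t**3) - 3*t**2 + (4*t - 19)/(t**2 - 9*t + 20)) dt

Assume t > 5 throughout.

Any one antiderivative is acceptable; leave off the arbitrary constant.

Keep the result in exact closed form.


Step 1. Rewrite: now ∫(-3*t**2) dt + ∫(6*t**2*exp(t**3)) dt + ∫((4*t - 19)/(t**2 - 9*t + 20)) dt.
Step 2. Substitute u = t**3, turning ∫(6*t**2*exp(t**3)) dt into ∫(2*exp(u)) du: now ∫(-3*t**2) dt + ∫((4*t - 19)/(t**2 - 9*t + 20)) dt + ∫(2*exp(u)) du.
Step 3. Evaluate the standard form: now 2*exp(u) + ∫(-3*t**2) dt + ∫((4*t - 19)/(t**2 - 9*t + 20)) dt.
Step 4. Substitute back u = t**3: now 2*exp(t**3) + ∫(-3*t**2) dt + ∫((4*t - 19)/(t**2 - 9*t + 20)) dt.
Step 5. Decompose ∫((4*t - 19)/(t**2 - 9*t + 20)) dt by partial fractions, (4*t - 19)/(t**2 - 9*t + 20) = 3/(t - 4) + 1/(t - 5): now 2*exp(t**3) + ∫(-3*t**2) dt + ∫(1/(t - 5)) dt + ∫(3/(t - 4)) dt.
Step 6. Evaluate the standard form [assuming t > 5]: now 2*exp(t**3) + log(t - 5) + ∫(-3*t**2) dt + ∫(3/(t - 4)) dt.
Step 7. Evaluate the standard form [assuming t > 4]: now 2*exp(t**3) + log(t - 5) + 3*log(t - 4) + ∫(-3*t**2) dt.
Step 8. Evaluate the standard form: now -t**3 + 2*exp(t**3) + log(t - 5) + 3*log(t - 4).
Answer: -t**3 + 2*exp(t**3) + log(t - 5) + 3*log(t - 4).


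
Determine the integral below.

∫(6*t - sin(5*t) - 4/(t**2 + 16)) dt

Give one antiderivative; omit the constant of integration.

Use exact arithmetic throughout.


Answer: 3*t**2 + cos(5*t)/5 - atan(t/4).


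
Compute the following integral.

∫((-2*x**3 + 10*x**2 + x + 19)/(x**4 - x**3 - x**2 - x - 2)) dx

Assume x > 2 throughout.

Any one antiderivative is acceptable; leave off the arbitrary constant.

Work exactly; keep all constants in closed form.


Answer: 3*log(x - 2) - 5*log(x + 1) - 3*atan(x).


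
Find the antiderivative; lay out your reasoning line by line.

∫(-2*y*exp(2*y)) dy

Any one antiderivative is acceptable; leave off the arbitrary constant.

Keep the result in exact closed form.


Step 1. Integrate ∫(-2*y*exp(2*y)) dy by parts with u = y, dv = (-2*exp(2*y)) dy, so v = -exp(2*y): now -y*exp(2*y) + ∫(exp(2*y)) dy.
Step 2. Evaluate the standard form: now -y*exp(2*y) + exp(2*y)/2.
Answer: -y*exp(2*y) + exp(2*y)/2.
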